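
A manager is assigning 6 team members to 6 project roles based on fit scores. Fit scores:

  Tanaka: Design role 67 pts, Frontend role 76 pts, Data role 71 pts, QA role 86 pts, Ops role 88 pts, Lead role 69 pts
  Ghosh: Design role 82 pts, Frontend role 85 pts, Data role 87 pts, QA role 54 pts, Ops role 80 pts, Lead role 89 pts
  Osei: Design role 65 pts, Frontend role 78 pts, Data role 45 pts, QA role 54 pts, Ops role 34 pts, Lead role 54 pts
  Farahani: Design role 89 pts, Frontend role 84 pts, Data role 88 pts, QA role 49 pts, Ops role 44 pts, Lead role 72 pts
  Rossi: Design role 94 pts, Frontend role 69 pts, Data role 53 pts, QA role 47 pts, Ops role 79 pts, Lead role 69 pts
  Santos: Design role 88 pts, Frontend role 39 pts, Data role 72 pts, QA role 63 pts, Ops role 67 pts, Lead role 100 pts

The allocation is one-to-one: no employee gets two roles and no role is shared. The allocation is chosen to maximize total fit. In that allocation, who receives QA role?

Tanaka receives QA role.

Optimal: Tanaka→QA role (86 pts), Ghosh→Ops role (80 pts), Osei→Frontend role (78 pts), Farahani→Data role (88 pts), Rossi→Design role (94 pts), Santos→Lead role (100 pts) — total 86+80+78+88+94+100 = 526 pts.
Row-greedy (each employee in turn takes its best remaining role) gives 460 pts, worse by 66.
Every other assignment is strictly worse.
Tanaka's own top role is Ops role (88 pts), but forcing Tanaka→Ops role and reassigning the rest optimally gives only 509 pts — worse by 17.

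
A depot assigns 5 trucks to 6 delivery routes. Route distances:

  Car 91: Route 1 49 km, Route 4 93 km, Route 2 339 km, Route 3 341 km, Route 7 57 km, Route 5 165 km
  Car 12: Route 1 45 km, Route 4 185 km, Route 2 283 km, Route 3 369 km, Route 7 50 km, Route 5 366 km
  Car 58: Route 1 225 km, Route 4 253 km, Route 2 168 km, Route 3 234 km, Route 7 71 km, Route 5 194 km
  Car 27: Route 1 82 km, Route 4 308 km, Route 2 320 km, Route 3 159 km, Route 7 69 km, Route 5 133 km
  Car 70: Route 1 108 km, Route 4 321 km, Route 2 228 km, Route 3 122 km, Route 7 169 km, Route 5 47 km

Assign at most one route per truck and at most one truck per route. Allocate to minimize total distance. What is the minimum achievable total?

Minimum total: 415 km

Optimal: Car 91→Route 4 (93 km), Car 12→Route 1 (45 km), Car 58→Route 7 (71 km), Car 27→Route 3 (159 km), Car 70→Route 5 (47 km) — total 93+45+71+159+47 = 415 km.
Row-greedy (each truck in turn takes its cheapest remaining route) gives 522 km, worse by 107.
Next-best assignment: Car 91→Route 4, Car 12→Route 1, Car 58→Route 2, Car 27→Route 7, Car 70→Route 5 = 422 km.
No other one-to-one assignment undercuts 415 km.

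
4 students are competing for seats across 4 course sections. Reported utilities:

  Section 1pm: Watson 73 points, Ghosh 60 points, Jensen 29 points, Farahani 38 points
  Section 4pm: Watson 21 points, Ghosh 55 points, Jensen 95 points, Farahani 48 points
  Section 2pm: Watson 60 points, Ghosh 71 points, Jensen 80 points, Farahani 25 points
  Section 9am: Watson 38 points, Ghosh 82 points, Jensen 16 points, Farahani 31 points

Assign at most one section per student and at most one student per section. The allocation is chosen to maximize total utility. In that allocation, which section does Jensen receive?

Jensen receives Section 2pm.

Optimal: Watson→Section 1pm (73 points), Ghosh→Section 9am (82 points), Jensen→Section 2pm (80 points), Farahani→Section 4pm (48 points) — total 73+82+80+48 = 283 points.
Max-entry greedy (repeatedly take the single best remaining cell) gives 275 points, worse by 8.
Every other assignment is strictly worse.
Jensen's own top section is Section 4pm (95 points), but forcing Jensen→Section 4pm and reassigning the rest optimally gives only 275 points — worse by 8.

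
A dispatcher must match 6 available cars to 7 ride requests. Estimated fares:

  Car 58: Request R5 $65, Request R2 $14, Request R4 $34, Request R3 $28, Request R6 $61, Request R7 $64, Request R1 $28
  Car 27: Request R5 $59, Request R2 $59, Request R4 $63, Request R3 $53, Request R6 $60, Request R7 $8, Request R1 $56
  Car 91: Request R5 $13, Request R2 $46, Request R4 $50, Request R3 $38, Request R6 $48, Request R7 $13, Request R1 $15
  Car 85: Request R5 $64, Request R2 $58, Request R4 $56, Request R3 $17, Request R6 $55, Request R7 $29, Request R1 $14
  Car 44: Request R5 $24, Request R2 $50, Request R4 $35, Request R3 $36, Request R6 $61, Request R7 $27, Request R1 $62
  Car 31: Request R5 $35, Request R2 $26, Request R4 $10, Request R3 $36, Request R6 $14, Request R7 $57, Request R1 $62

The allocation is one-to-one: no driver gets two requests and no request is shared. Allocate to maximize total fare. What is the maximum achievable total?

Maximum total: $360

Treat this as an assignment problem: match each driver to one request.
Optimal: Car 58→Request R7 ($64), Car 27→Request R2 ($59), Car 91→Request R4 ($50), Car 85→Request R5 ($64), Car 44→Request R6 ($61), Car 31→Request R1 ($62) — total 64+59+50+64+61+62 = $360.
Row-greedy (each driver in turn takes its best remaining request) gives $353, worse by 7.
Swapping Car 58↔Car 31 (Car 58→Request R1 $28, Car 31→Request R7 $57) loses 41.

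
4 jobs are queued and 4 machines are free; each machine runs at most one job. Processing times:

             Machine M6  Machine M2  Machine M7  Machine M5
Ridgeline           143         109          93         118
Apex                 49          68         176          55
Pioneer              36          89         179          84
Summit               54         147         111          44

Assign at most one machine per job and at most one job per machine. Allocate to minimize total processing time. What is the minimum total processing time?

This is the linear assignment problem.
Optimal: Ridgeline→Machine M7 (93 min), Apex→Machine M2 (68 min), Pioneer→Machine M6 (36 min), Summit→Machine M5 (44 min) — total 93+68+36+44 = 241 min.
Next-best assignment: Ridgeline→Machine M7, Apex→Machine M6, Pioneer→Machine M2, Summit→Machine M5 = 275 min.
No other one-to-one assignment undercuts 241 min.

Minimum total: 241 min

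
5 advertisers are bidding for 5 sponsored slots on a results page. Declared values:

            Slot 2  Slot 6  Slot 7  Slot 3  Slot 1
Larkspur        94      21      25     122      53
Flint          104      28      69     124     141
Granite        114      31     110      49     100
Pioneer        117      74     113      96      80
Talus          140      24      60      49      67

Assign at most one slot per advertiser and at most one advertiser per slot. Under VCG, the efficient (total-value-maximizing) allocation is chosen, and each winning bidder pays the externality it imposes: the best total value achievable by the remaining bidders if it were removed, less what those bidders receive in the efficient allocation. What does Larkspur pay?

Efficient allocation: Larkspur→Slot 3 ($122), Flint→Slot 1 ($141), Granite→Slot 7 ($110), Pioneer→Slot 6 ($74), Talus→Slot 2 ($140); total welfare W = $587.
Larkspur receives Slot 3 at value $122, so the others get W − 122 = $465.
Without Larkspur: best allocation of the remaining 4 bidders over all 5 slots is Flint→Slot 1 ($141), Granite→Slot 7 ($110), Pioneer→Slot 3 ($96), Talus→Slot 2 ($140), total $487.
VCG payment = (others' best without Larkspur) − (others' welfare with Larkspur) = 487 − 465 = $22.

Larkspur pays $22.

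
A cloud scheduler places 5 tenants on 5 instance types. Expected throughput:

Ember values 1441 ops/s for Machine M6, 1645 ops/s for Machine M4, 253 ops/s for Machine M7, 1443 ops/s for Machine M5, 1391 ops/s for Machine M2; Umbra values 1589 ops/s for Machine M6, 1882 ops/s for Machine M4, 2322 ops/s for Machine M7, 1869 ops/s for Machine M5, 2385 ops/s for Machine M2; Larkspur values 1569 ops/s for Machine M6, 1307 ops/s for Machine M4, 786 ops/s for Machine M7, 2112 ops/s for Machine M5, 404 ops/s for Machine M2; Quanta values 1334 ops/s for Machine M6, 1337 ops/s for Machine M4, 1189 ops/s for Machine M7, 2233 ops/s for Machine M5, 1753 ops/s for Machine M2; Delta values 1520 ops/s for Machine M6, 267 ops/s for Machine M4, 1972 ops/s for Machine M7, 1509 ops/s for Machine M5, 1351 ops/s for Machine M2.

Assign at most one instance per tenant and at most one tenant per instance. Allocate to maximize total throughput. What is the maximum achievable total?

Max total: 9804 ops/s

Optimal: Ember→Machine M4 (1645 ops/s), Umbra→Machine M2 (2385 ops/s), Larkspur→Machine M6 (1569 ops/s), Quanta→Machine M5 (2233 ops/s), Delta→Machine M7 (1972 ops/s) — total 1645+2385+1569+2233+1972 = 9804 ops/s.
Next-best assignment: Ember→Machine M4, Umbra→Machine M2, Larkspur→Machine M5, Quanta→Machine M6, Delta→Machine M7 = 9448 ops/s.
Swapping Quanta↔Larkspur (Quanta→Machine M6 1334 ops/s, Larkspur→Machine M5 2112 ops/s) loses 356.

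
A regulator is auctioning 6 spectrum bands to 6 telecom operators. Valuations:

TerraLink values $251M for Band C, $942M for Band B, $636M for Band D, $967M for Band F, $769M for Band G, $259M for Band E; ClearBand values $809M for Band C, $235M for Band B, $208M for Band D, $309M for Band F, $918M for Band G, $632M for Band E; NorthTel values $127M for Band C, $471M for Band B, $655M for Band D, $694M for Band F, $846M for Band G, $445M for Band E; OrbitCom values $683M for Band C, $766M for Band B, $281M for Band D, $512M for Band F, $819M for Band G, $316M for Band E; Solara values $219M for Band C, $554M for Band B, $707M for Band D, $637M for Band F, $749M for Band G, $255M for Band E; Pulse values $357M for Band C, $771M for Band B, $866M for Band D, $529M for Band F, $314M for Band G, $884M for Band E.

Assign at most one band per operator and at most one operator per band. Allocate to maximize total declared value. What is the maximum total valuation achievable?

Optimal: TerraLink→Band F ($967M), ClearBand→Band C ($809M), NorthTel→Band G ($846M), OrbitCom→Band B ($766M), Solara→Band D ($707M), Pulse→Band E ($884M) — total 967+809+846+766+707+884 = $4979M.
Column-greedy (each band in turn goes to its best remaining operator) gives $4385M, worse by 594.
Swapping TerraLink↔OrbitCom (TerraLink→Band B $942M, OrbitCom→Band F $512M) loses 279.

Max total: $4979M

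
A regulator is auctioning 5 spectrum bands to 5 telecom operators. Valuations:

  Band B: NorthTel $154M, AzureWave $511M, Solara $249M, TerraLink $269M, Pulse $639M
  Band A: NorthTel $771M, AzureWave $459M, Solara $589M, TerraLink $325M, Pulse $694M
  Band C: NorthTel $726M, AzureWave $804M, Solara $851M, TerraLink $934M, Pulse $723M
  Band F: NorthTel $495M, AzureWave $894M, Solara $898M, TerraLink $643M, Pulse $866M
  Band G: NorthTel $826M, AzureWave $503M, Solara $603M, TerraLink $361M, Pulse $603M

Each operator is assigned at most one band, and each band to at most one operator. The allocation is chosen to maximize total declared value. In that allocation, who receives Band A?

Solara receives Band A.

Optimal: NorthTel→Band G ($826M), AzureWave→Band F ($894M), Solara→Band A ($589M), TerraLink→Band C ($934M), Pulse→Band B ($639M) — total 826+894+589+934+639 = $3882M.
Column-greedy (each band in turn goes to its best remaining operator) gives $3745M, worse by 137.
Next-best assignment: NorthTel→Band G, AzureWave→Band B, Solara→Band F, TerraLink→Band C, Pulse→Band A = $3863M.
Swapping TerraLink↔NorthTel (TerraLink→Band G $361M, NorthTel→Band C $726M) loses 673.
No other one-to-one assignment exceeds $3882M.
Solara's own top band is Band F ($898M), but forcing Solara→Band F and reassigning the rest optimally gives only $3863M — worse by 19.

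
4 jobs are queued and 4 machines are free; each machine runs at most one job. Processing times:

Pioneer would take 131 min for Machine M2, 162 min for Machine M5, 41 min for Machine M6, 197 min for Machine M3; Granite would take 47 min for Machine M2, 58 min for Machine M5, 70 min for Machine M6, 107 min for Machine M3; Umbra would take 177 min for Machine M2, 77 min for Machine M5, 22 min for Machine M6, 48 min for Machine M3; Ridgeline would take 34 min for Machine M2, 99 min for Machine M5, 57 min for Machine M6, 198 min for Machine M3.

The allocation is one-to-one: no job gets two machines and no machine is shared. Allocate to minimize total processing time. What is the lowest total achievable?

Min total: 181 min

This is the linear assignment problem.
Optimal: Pioneer→Machine M6 (41 min), Granite→Machine M5 (58 min), Umbra→Machine M3 (48 min), Ridgeline→Machine M2 (34 min) — total 41+58+48+34 = 181 min.
Column-greedy (each machine in turn goes to its cheapest remaining job) gives 311 min, worse by 130.
Next-best assignment: Pioneer→Machine M6, Granite→Machine M2, Umbra→Machine M3, Ridgeline→Machine M5 = 235 min.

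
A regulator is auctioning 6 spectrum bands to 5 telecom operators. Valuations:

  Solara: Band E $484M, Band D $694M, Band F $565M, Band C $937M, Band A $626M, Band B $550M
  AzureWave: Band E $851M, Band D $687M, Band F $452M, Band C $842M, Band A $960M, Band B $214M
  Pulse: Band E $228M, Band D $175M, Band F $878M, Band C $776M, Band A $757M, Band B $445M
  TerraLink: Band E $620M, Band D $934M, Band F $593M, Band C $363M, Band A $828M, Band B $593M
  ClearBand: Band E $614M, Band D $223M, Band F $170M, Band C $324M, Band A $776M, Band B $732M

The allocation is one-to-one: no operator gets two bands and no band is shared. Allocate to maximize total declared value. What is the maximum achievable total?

Max total: $4441M

Optimal: Solara→Band C ($937M), AzureWave→Band A ($960M), Pulse→Band F ($878M), TerraLink→Band D ($934M), ClearBand→Band B ($732M) — total 937+960+878+934+732 = $4441M.
Column-greedy (each band in turn goes to its best remaining operator) gives $4376M, worse by 65.
No other one-to-one assignment exceeds $4441M.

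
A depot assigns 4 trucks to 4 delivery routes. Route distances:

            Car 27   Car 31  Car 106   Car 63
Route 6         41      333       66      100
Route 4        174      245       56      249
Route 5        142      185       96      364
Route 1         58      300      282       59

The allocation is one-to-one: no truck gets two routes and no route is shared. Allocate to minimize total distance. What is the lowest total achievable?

Min total: 341 km

Optimal: Car 27→Route 6 (41 km), Car 31→Route 5 (185 km), Car 106→Route 4 (56 km), Car 63→Route 1 (59 km) — total 41+185+56+59 = 341 km.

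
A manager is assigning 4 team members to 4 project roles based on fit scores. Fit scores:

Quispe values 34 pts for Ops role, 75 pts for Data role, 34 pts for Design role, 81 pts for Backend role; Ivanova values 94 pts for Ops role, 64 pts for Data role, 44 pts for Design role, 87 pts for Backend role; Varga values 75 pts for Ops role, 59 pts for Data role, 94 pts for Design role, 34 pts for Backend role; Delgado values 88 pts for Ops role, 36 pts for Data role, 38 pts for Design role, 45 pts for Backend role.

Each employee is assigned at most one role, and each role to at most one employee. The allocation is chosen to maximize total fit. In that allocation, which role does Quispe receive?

Optimal: Quispe→Data role (75 pts), Ivanova→Backend role (87 pts), Varga→Design role (94 pts), Delgado→Ops role (88 pts) — total 75+87+94+88 = 344 pts.
Row-greedy (each employee in turn takes its best remaining role) gives 305 pts, worse by 39.
Quispe's own top role is Backend role (81 pts), but forcing Quispe→Backend role and reassigning the rest optimally gives only 327 pts — worse by 17.

Quispe receives Data role.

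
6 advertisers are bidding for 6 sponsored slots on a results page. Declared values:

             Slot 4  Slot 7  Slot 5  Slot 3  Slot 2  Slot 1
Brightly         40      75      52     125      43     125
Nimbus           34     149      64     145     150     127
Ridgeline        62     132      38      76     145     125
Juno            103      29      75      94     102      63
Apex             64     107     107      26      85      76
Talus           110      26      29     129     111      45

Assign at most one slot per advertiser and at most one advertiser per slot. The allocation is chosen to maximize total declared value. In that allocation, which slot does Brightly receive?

This is the linear assignment problem.
Optimal: Brightly→Slot 1 ($125), Nimbus→Slot 7 ($149), Ridgeline→Slot 2 ($145), Juno→Slot 4 ($103), Apex→Slot 5 ($107), Talus→Slot 3 ($129) — total 125+149+145+103+107+129 = $758.
Next-best assignment: Brightly→Slot 1, Nimbus→Slot 2, Ridgeline→Slot 7, Juno→Slot 4, Apex→Slot 5, Talus→Slot 3 = $746.
Every other assignment is strictly worse.
Brightly's own top slot is Slot 3 ($125), but forcing Brightly→Slot 3 and reassigning the rest optimally gives only $720 — worse by 38.

Brightly receives Slot 1.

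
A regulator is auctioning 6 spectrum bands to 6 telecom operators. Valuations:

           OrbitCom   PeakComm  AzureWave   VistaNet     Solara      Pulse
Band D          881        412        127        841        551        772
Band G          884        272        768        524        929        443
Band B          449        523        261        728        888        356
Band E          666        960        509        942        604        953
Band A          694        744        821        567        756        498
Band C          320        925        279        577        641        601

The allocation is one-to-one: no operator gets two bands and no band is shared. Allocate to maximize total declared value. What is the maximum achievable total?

Max total: $5312M

Optimal: OrbitCom→Band G ($884M), PeakComm→Band C ($925M), AzureWave→Band A ($821M), VistaNet→Band D ($841M), Solara→Band B ($888M), Pulse→Band E ($953M) — total 884+925+821+841+888+953 = $5312M.
Row-greedy (each operator in turn takes its best remaining band) gives $4995M, worse by 317.
No other one-to-one assignment exceeds $5312M.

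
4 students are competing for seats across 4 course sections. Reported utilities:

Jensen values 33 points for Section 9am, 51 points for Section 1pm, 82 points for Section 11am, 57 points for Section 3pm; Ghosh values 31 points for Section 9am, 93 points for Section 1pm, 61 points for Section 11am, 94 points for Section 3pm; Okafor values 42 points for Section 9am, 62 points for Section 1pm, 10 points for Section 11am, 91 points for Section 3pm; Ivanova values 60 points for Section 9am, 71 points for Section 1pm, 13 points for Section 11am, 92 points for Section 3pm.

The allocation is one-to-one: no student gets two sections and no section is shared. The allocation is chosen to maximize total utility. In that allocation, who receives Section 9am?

Ivanova receives Section 9am.

Optimal: Jensen→Section 11am (82 points), Ghosh→Section 1pm (93 points), Okafor→Section 3pm (91 points), Ivanova→Section 9am (60 points) — total 82+93+91+60 = 326 points.
Max-entry greedy (repeatedly take the single best remaining cell) gives 289 points, worse by 37.
Ivanova's own top section is Section 3pm (92 points), but forcing Ivanova→Section 3pm and reassigning the rest optimally gives only 309 points — worse by 17.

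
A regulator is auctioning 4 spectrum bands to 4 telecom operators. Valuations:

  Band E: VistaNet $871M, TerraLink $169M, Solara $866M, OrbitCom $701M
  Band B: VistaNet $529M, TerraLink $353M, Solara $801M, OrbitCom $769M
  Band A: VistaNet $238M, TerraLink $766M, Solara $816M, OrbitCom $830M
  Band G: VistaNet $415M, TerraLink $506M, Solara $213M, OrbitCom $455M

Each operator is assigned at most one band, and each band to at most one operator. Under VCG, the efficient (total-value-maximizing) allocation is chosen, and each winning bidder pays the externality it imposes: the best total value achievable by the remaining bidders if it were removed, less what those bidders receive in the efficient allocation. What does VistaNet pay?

VistaNet pays $264M.

Efficient allocation: VistaNet→Band E ($871M), TerraLink→Band G ($506M), Solara→Band B ($801M), OrbitCom→Band A ($830M); total welfare W = $3008M.
VistaNet receives Band E at value $871M, so the others get W − 871 = $2137M.
Without VistaNet: best allocation of the remaining 3 bidders over all 4 bands is TerraLink→Band A ($766M), Solara→Band E ($866M), OrbitCom→Band B ($769M), total $2401M.
VCG payment = (others' best without VistaNet) − (others' welfare with VistaNet) = 2401 − 2137 = $264M.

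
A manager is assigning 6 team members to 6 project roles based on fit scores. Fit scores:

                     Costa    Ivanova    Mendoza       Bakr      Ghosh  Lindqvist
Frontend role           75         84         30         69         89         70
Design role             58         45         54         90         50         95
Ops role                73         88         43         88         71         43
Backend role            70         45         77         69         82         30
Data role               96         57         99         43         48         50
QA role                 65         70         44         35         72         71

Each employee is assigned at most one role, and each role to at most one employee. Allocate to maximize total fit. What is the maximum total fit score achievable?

Maximum total: 515 pts

Optimal: Costa→Data role (96 pts), Ivanova→QA role (70 pts), Mendoza→Backend role (77 pts), Bakr→Ops role (88 pts), Ghosh→Frontend role (89 pts), Lindqvist→Design role (95 pts) — total 96+70+77+88+89+95 = 515 pts.
Next-best assignment: Costa→QA role, Ivanova→Frontend role, Mendoza→Data role, Bakr→Ops role, Ghosh→Backend role, Lindqvist→Design role = 513 pts.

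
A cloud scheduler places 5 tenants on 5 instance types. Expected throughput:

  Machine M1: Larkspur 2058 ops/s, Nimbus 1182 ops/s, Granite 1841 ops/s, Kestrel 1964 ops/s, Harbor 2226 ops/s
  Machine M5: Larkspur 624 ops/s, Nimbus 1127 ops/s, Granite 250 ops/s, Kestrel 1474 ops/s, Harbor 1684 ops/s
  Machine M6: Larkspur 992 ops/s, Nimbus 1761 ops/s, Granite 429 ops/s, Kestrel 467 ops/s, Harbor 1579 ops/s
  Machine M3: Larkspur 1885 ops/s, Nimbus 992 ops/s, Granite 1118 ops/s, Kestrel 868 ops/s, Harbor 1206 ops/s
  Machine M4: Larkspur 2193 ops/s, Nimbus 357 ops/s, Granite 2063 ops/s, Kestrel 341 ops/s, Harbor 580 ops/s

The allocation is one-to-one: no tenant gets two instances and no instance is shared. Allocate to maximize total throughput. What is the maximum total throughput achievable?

Max total: 9409 ops/s

Optimal: Larkspur→Machine M3 (1885 ops/s), Nimbus→Machine M6 (1761 ops/s), Granite→Machine M4 (2063 ops/s), Kestrel→Machine M5 (1474 ops/s), Harbor→Machine M1 (2226 ops/s) — total 1885+1761+2063+1474+2226 = 9409 ops/s.
Max-entry greedy (repeatedly take the single best remaining cell) gives 8772 ops/s, worse by 637.
Next-best assignment: Larkspur→Machine M3, Nimbus→Machine M6, Granite→Machine M4, Kestrel→Machine M1, Harbor→Machine M5 = 9357 ops/s.
No other one-to-one assignment exceeds 9409 ops/s.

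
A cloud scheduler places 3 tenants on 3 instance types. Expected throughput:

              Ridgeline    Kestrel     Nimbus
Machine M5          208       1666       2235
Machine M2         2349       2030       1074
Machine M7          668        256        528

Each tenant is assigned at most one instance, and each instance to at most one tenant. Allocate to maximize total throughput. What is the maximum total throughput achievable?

Max total: 4933 ops/s

Optimal: Ridgeline→Machine M7 (668 ops/s), Kestrel→Machine M2 (2030 ops/s), Nimbus→Machine M5 (2235 ops/s) — total 668+2030+2235 = 4933 ops/s.
Max-entry greedy (repeatedly take the single best remaining cell) gives 4840 ops/s, worse by 93.
Next-best assignment: Ridgeline→Machine M2, Kestrel→Machine M7, Nimbus→Machine M5 = 4840 ops/s.
Every other assignment is strictly worse.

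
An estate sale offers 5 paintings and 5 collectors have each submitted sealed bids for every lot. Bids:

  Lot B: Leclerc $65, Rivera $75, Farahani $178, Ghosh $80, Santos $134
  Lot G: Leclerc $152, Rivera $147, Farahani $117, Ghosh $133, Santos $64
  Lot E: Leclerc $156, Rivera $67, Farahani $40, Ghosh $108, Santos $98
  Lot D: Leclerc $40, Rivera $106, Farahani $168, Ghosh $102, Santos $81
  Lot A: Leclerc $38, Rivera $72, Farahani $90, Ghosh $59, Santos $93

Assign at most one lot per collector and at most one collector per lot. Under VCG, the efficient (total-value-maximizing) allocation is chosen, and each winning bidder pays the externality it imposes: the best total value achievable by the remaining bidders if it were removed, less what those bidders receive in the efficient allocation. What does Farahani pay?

Efficient allocation: Leclerc→Lot E ($156), Rivera→Lot G ($147), Farahani→Lot B ($178), Ghosh→Lot D ($102), Santos→Lot A ($93); total welfare W = $676.
Farahani receives Lot B at value $178, so the others get W − 178 = $498.
Without Farahani: best allocation of the remaining 4 bidders over all 5 lots is Leclerc→Lot E ($156), Rivera→Lot G ($147), Ghosh→Lot D ($102), Santos→Lot B ($134), total $539.
VCG payment = (others' best without Farahani) − (others' welfare with Farahani) = 539 − 498 = $41.

Farahani pays $41.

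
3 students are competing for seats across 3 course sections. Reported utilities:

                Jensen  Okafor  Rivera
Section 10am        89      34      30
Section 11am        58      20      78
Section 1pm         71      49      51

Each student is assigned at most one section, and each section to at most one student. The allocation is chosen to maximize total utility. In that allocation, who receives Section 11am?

Rivera receives Section 11am.

Optimal: Jensen→Section 10am (89 points), Okafor→Section 1pm (49 points), Rivera→Section 11am (78 points) — total 89+49+78 = 216 points.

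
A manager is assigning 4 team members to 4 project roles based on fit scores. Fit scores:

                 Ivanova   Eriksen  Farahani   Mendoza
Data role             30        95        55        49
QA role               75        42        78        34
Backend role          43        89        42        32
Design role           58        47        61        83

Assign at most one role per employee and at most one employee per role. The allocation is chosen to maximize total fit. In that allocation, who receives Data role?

Optimal: Ivanova→QA role (75 pts), Eriksen→Backend role (89 pts), Farahani→Data role (55 pts), Mendoza→Design role (83 pts) — total 75+89+55+83 = 302 pts.
Column-greedy (each role in turn goes to its best remaining employee) gives 299 pts, worse by 3.
Next-best assignment: Ivanova→Backend role, Eriksen→Data role, Farahani→QA role, Mendoza→Design role = 299 pts.
Swapping Ivanova↔Eriksen (Ivanova→Backend role 43 pts, Eriksen→QA role 42 pts) loses 79.
Farahani's own top role is QA role (78 pts), but forcing Farahani→QA role and reassigning the rest optimally gives only 299 pts — worse by 3.

Farahani receives Data role.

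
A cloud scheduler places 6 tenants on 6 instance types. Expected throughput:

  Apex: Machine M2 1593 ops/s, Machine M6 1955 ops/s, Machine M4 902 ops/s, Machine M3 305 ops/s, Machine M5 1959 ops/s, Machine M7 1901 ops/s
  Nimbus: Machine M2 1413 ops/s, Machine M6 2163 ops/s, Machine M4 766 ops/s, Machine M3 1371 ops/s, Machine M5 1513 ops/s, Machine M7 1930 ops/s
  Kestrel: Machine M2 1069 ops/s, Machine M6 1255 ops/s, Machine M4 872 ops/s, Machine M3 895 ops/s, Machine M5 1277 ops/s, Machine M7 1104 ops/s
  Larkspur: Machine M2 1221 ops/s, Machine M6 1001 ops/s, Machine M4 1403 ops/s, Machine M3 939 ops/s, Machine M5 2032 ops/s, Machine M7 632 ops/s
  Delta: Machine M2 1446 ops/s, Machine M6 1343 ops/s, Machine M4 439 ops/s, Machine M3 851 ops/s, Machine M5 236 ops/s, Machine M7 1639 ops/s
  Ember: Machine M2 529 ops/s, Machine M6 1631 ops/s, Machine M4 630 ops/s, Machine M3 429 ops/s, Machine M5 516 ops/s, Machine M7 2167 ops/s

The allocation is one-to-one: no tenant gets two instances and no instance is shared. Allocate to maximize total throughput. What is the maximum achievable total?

Optimal: Apex→Machine M5 (1959 ops/s), Nimbus→Machine M6 (2163 ops/s), Kestrel→Machine M3 (895 ops/s), Larkspur→Machine M4 (1403 ops/s), Delta→Machine M2 (1446 ops/s), Ember→Machine M7 (2167 ops/s) — total 1959+2163+895+1403+1446+2167 = 10033 ops/s.
Row-greedy (each tenant in turn takes its best remaining instance) gives 8504 ops/s, worse by 1529.
Swapping Kestrel↔Delta (Kestrel→Machine M2 1069 ops/s, Delta→Machine M3 851 ops/s) loses 421.
Every other assignment is strictly worse.

Maximum total: 10033 ops/s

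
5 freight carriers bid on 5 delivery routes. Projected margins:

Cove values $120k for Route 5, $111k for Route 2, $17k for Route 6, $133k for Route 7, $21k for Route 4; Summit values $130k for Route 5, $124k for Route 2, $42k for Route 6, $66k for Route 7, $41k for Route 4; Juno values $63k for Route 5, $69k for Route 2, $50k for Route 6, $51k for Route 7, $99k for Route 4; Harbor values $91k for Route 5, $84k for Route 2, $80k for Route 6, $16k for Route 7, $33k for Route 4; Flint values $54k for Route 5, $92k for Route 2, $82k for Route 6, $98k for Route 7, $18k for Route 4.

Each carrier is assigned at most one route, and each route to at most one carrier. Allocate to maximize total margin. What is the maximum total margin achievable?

Max total: $534k

This is a one-to-one assignment (maximum-weight bipartite matching).
Optimal: Cove→Route 7 ($133k), Summit→Route 5 ($130k), Juno→Route 4 ($99k), Harbor→Route 6 ($80k), Flint→Route 2 ($92k) — total 133+130+99+80+92 = $534k.
Checked against all permutations: $534k is optimal.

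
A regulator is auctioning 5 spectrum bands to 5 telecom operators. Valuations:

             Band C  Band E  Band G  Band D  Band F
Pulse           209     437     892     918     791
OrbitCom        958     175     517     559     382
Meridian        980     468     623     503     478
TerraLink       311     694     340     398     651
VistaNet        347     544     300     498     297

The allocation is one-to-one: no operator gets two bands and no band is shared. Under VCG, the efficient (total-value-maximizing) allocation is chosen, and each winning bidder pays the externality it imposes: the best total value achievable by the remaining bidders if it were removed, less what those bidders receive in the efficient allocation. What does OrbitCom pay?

Efficient allocation: Pulse→Band D ($918M), OrbitCom→Band C ($958M), Meridian→Band G ($623M), TerraLink→Band F ($651M), VistaNet→Band E ($544M); total welfare W = $3694M.
OrbitCom receives Band C at value $958M, so the others get W − 958 = $2736M.
Without OrbitCom: best allocation of the remaining 4 bidders over all 5 bands is Pulse→Band D ($918M), Meridian→Band C ($980M), TerraLink→Band F ($651M), VistaNet→Band E ($544M), total $3093M.
VCG payment = (others' best without OrbitCom) − (others' welfare with OrbitCom) = 3093 − 2736 = $357M.

OrbitCom pays $357M.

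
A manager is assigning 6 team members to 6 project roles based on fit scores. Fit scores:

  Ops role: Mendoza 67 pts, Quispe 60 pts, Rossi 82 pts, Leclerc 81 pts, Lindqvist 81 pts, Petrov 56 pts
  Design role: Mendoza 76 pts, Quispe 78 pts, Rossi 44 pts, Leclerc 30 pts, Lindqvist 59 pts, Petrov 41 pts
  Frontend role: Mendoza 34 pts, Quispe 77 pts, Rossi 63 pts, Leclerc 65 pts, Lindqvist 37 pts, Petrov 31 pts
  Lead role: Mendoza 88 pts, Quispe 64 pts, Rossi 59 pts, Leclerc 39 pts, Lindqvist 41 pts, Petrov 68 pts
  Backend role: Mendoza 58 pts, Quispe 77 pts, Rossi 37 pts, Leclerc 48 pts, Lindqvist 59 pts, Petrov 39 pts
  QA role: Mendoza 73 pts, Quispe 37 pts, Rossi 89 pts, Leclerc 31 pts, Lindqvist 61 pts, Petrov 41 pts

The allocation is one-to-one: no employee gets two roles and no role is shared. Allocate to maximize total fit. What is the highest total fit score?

Max total: 456 pts

This is a one-to-one assignment (maximum-weight bipartite matching).
Optimal: Mendoza→Design role (76 pts), Quispe→Backend role (77 pts), Rossi→QA role (89 pts), Leclerc→Frontend role (65 pts), Lindqvist→Ops role (81 pts), Petrov→Lead role (68 pts) — total 76+77+89+65+81+68 = 456 pts.
Column-greedy (each role in turn goes to its best remaining employee) gives 413 pts, worse by 43.
Every other assignment is strictly worse.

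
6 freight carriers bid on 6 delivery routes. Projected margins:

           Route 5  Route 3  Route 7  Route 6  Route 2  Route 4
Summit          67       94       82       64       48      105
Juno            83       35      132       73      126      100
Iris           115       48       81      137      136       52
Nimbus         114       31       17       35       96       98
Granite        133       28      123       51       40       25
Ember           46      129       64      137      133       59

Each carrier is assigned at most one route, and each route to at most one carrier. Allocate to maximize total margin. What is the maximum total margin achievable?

Optimal: Summit→Route 4 ($105k), Juno→Route 2 ($126k), Iris→Route 6 ($137k), Nimbus→Route 5 ($114k), Granite→Route 7 ($123k), Ember→Route 3 ($129k) — total 105+126+137+114+123+129 = $734k.
Row-greedy (each carrier in turn takes its best remaining route) gives $657k, worse by 77.
Every other assignment is strictly worse.

Max total: $734k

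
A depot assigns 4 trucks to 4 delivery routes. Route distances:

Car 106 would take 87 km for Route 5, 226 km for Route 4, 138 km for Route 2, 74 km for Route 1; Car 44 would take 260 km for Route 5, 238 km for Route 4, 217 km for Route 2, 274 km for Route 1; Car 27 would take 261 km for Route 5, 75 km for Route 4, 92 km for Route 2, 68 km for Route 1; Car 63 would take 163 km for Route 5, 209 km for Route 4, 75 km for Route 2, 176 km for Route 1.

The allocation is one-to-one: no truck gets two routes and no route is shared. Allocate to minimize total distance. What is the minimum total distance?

This is a one-to-one assignment (minimum-cost bipartite matching).
Optimal: Car 106→Route 5 (87 km), Car 44→Route 4 (238 km), Car 27→Route 1 (68 km), Car 63→Route 2 (75 km) — total 87+238+68+75 = 468 km.
Column-greedy (each route in turn goes to its cheapest remaining truck) gives 511 km, worse by 43.
Swapping Car 27↔Car 44 (Car 27→Route 4 75 km, Car 44→Route 1 274 km) adds 43.
No other one-to-one assignment undercuts 468 km.

Min total: 468 km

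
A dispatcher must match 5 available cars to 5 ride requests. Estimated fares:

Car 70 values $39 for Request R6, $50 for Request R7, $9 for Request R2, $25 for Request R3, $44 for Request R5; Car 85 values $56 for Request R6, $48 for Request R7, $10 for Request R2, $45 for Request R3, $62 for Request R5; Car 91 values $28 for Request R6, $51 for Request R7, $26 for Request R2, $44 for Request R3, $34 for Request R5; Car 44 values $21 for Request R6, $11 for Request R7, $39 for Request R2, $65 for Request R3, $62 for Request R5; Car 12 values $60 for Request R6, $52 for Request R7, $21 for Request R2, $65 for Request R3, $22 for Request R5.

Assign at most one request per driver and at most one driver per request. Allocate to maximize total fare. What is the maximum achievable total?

Maximum total: $263

Optimal: Car 70→Request R7 ($50), Car 85→Request R5 ($62), Car 91→Request R2 ($26), Car 44→Request R3 ($65), Car 12→Request R6 ($60) — total 50+62+26+65+60 = $263.
Row-greedy (each driver in turn takes its best remaining request) gives $255, worse by 8.
Next-best assignment: Car 70→Request R7, Car 85→Request R6, Car 91→Request R2, Car 44→Request R5, Car 12→Request R3 = $259.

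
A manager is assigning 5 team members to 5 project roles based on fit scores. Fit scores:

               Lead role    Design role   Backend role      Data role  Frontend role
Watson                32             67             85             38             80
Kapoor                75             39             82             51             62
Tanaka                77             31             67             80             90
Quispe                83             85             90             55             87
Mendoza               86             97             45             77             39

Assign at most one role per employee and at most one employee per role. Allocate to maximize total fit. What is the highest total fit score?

Optimal: Watson→Backend role (85 pts), Kapoor→Lead role (75 pts), Tanaka→Data role (80 pts), Quispe→Frontend role (87 pts), Mendoza→Design role (97 pts) — total 85+75+80+87+97 = 424 pts.
Checked against all permutations: 424 pts is optimal.

Maximum total: 424 pts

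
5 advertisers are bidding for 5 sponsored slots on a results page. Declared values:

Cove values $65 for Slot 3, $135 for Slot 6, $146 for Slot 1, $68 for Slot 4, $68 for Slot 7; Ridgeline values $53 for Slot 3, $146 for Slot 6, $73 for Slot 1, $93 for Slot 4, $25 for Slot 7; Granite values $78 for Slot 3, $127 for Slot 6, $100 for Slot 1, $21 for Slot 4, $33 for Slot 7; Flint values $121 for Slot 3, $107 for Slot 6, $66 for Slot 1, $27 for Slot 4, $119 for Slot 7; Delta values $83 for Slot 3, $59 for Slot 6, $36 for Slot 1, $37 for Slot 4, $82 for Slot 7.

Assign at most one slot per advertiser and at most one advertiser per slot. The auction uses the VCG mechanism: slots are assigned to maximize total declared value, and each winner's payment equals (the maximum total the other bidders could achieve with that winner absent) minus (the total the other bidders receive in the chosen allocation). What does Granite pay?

Efficient allocation: Cove→Slot 1 ($146), Ridgeline→Slot 4 ($93), Granite→Slot 6 ($127), Flint→Slot 3 ($121), Delta→Slot 7 ($82); total welfare W = $569.
Granite receives Slot 6 at value $127, so the others get W − 127 = $442.
Without Granite: best allocation of the remaining 4 bidders over all 5 slots is Cove→Slot 1 ($146), Ridgeline→Slot 6 ($146), Flint→Slot 3 ($121), Delta→Slot 7 ($82), total $495.
VCG payment = (others' best without Granite) − (others' welfare with Granite) = 495 − 442 = $53.

Granite pays $53.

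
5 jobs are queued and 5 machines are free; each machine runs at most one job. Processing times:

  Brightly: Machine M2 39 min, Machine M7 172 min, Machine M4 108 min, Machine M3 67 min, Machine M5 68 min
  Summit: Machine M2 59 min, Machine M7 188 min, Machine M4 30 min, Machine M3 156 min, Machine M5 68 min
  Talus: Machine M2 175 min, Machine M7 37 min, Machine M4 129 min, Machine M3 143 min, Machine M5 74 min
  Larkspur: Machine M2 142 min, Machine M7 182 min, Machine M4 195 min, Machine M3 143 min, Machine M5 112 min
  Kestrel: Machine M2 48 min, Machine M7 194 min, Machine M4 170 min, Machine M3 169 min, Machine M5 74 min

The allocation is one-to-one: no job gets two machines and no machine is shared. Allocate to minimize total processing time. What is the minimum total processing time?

Min total: 294 min

Optimal: Brightly→Machine M3 (67 min), Summit→Machine M4 (30 min), Talus→Machine M7 (37 min), Larkspur→Machine M5 (112 min), Kestrel→Machine M2 (48 min) — total 67+30+37+112+48 = 294 min.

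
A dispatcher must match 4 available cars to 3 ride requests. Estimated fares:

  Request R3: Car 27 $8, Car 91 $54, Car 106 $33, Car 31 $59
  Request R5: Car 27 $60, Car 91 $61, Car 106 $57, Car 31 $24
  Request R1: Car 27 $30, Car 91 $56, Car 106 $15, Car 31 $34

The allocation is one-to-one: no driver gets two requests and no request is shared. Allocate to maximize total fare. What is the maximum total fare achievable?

Maximum total: $175

Optimal: Car 31→Request R3 ($59), Car 27→Request R5 ($60), Car 91→Request R1 ($56) — total 59+60+56 = $175.
Row-greedy (each driver in turn takes its best remaining request) gives $149, worse by 26.
Next-best assignment: Car 31→Request R3, Car 106→Request R5, Car 91→Request R1 = $172.
Swapping Car 27↔Car 91 (Car 27→Request R1 $30, Car 91→Request R5 $61) loses 25.
No other one-to-one assignment exceeds $175.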